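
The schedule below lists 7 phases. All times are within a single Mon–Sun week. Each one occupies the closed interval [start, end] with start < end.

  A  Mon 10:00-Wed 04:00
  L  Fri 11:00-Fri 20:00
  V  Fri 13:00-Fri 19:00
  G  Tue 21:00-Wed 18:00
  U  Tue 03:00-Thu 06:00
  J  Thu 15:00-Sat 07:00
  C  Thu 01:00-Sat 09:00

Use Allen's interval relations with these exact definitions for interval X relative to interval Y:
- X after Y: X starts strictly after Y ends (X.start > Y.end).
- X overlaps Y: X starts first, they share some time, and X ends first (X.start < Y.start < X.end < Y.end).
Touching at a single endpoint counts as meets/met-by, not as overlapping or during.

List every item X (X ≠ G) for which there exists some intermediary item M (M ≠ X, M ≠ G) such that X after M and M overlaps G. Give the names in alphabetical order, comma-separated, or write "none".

C, J, L, V

Target G = [Tue 21:00, Wed 18:00].
Intermediaries M with M overlaps G: A.
Via A — items with X after A: C, J, L, V.
Union: C, J, L, V.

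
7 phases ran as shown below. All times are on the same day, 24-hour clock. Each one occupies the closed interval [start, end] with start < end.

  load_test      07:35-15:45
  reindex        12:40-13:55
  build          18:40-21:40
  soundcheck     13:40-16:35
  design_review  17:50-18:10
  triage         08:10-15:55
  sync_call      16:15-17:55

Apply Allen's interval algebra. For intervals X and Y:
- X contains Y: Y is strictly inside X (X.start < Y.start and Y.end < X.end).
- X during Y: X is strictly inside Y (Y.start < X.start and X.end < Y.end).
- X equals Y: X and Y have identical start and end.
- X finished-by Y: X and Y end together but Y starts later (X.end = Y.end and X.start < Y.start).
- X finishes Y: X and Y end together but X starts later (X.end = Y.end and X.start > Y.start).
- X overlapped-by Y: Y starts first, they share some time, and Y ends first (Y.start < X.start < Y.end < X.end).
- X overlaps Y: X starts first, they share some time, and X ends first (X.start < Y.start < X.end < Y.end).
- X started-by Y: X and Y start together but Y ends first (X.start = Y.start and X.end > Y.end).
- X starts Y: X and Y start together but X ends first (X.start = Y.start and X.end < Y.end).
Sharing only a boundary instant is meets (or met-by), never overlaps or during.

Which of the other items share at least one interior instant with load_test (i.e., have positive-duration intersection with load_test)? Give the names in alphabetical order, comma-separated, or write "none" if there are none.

Target load_test = [07:35, 15:45].
build [18:40, 21:40] → after → no.
design_review [17:50, 18:10] → after → no.
reindex [12:40, 13:55] → during → yes.
soundcheck [13:40, 16:35] → overlapped-by → yes.
sync_call [16:15, 17:55] → after → no.
triage [08:10, 15:55] → overlapped-by → yes.
Result: reindex, soundcheck, triage.

reindex, soundcheck, triage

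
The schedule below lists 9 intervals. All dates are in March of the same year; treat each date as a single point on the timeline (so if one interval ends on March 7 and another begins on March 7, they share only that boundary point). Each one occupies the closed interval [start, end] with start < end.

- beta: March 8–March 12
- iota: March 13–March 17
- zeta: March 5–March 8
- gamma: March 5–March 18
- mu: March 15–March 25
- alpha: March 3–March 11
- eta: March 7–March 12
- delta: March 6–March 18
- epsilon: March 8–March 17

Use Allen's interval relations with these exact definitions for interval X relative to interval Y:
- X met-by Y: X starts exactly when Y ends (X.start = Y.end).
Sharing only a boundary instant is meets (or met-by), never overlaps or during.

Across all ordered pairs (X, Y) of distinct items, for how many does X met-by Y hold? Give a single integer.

Checking all 72 ordered pairs for relation 'met-by'; matching pairs in alphabetical order:
(beta, zeta): beta met-by zeta ✓
(epsilon, zeta): epsilon met-by zeta ✓
Count: 2.

2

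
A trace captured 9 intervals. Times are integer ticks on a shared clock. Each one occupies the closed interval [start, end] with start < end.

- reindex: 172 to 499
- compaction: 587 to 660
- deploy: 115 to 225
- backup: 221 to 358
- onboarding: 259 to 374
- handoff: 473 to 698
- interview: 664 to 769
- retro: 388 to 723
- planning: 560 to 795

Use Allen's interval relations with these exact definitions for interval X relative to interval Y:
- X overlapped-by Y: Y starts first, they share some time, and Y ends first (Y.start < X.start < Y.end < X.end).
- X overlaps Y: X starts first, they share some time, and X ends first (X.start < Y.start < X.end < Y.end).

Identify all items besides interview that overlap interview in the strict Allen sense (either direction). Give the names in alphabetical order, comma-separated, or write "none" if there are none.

handoff, retro

Target interview = [664, 769].
backup [221, 358] → before → no.
compaction [587, 660] → before → no.
deploy [115, 225] → before → no.
handoff [473, 698] → overlaps → yes.
onboarding [259, 374] → before → no.
planning [560, 795] → contains → no.
reindex [172, 499] → before → no.
retro [388, 723] → overlaps → yes.
Result: handoff, retro.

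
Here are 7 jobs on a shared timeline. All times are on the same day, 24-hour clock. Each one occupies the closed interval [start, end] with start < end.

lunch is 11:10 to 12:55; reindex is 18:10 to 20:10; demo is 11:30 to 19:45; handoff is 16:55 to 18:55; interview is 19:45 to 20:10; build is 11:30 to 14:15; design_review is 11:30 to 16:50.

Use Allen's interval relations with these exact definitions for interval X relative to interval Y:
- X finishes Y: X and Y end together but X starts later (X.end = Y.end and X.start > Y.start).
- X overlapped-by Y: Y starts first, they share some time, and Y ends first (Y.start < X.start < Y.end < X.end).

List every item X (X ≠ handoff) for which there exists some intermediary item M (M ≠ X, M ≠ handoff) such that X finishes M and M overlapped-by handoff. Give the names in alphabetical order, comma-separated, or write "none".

Target handoff = [16:55, 18:55].
Intermediaries M with M overlapped-by handoff: reindex.
Via reindex — items with X finishes reindex: interview.
Union: interview.

interview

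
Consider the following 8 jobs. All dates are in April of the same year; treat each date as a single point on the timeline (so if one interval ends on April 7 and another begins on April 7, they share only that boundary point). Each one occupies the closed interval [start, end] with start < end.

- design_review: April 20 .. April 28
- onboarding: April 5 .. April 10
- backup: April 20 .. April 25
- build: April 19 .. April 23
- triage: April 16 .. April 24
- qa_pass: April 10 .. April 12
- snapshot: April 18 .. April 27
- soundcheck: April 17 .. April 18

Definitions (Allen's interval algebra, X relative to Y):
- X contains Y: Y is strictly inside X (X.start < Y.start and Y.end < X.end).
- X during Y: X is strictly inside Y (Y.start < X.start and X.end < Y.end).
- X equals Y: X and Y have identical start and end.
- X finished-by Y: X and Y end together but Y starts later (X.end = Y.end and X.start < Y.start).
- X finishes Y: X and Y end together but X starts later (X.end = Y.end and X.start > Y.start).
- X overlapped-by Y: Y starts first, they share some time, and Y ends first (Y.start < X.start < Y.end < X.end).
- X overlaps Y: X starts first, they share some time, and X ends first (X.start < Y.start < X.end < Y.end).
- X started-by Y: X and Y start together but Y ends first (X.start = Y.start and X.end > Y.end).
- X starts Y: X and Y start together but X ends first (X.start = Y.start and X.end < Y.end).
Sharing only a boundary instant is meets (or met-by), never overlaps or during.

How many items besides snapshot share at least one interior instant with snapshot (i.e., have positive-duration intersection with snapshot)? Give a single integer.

4

Target snapshot = [April 18, April 27].
backup [April 20, April 25] → during → counts.
build [April 19, April 23] → during → counts.
design_review [April 20, April 28] → overlapped-by → counts.
onboarding [April 5, April 10] → before → no.
qa_pass [April 10, April 12] → before → no.
soundcheck [April 17, April 18] → meets → no.
triage [April 16, April 24] → overlaps → counts.
Total: 4.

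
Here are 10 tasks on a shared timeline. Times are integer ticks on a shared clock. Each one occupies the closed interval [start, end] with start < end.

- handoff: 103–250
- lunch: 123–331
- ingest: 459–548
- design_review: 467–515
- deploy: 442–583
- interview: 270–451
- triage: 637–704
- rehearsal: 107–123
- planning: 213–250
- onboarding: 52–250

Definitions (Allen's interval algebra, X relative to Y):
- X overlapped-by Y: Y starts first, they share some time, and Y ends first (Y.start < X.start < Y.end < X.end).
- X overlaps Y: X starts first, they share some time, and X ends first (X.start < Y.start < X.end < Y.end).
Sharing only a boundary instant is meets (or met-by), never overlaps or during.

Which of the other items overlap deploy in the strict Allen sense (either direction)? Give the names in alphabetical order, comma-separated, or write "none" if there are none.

interview

Target deploy = [442, 583].
design_review [467, 515] → during → no.
handoff [103, 250] → before → no.
ingest [459, 548] → during → no.
interview [270, 451] → overlaps → yes.
lunch [123, 331] → before → no.
onboarding [52, 250] → before → no.
planning [213, 250] → before → no.
rehearsal [107, 123] → before → no.
triage [637, 704] → after → no.
Result: interview.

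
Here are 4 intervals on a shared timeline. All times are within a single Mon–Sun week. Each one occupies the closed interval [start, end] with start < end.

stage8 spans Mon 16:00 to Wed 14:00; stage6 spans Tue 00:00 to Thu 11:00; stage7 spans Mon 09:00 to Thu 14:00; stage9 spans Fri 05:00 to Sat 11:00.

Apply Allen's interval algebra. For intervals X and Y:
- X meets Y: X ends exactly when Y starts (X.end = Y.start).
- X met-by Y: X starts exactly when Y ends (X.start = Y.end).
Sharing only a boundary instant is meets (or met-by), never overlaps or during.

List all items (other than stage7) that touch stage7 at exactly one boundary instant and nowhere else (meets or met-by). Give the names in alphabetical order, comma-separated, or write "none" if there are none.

Target stage7 = [Mon 09:00, Thu 14:00].
stage6 [Tue 00:00, Thu 11:00] → during → no.
stage8 [Mon 16:00, Wed 14:00] → during → no.
stage9 [Fri 05:00, Sat 11:00] → after → no.
Result: none.

none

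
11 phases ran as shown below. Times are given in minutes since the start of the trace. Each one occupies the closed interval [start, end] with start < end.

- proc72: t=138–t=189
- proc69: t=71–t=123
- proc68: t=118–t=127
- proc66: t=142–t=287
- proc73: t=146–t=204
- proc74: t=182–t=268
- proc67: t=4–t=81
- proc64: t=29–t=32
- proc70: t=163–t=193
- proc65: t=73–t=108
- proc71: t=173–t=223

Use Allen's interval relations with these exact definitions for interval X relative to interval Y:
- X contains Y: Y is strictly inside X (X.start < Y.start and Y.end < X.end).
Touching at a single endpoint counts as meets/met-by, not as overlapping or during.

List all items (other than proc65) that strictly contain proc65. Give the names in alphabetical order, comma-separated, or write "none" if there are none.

Target proc65 = [t=73, t=108].
proc64 [t=29, t=32] → before → no.
proc66 [t=142, t=287] → after → no.
proc67 [t=4, t=81] → overlaps → no.
proc68 [t=118, t=127] → after → no.
proc69 [t=71, t=123] → contains → yes.
proc70 [t=163, t=193] → after → no.
proc71 [t=173, t=223] → after → no.
proc72 [t=138, t=189] → after → no.
proc73 [t=146, t=204] → after → no.
proc74 [t=182, t=268] → after → no.
Result: proc69.

proc69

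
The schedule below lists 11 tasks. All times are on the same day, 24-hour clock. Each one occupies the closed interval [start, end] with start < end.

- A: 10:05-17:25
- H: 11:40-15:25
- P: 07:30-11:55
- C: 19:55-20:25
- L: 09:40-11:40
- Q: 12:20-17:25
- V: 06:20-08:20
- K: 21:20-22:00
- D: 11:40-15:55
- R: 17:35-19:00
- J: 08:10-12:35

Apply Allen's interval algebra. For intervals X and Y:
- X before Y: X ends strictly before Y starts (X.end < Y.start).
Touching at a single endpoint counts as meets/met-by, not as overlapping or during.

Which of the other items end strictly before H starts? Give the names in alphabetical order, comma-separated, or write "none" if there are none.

Target H = [11:40, 15:25].
A [10:05, 17:25] → contains → no.
C [19:55, 20:25] → after → no.
D [11:40, 15:55] → started-by → no.
J [08:10, 12:35] → overlaps → no.
K [21:20, 22:00] → after → no.
L [09:40, 11:40] → meets → no.
P [07:30, 11:55] → overlaps → no.
Q [12:20, 17:25] → overlapped-by → no.
R [17:35, 19:00] → after → no.
V [06:20, 08:20] → before → yes.
Result: V.

V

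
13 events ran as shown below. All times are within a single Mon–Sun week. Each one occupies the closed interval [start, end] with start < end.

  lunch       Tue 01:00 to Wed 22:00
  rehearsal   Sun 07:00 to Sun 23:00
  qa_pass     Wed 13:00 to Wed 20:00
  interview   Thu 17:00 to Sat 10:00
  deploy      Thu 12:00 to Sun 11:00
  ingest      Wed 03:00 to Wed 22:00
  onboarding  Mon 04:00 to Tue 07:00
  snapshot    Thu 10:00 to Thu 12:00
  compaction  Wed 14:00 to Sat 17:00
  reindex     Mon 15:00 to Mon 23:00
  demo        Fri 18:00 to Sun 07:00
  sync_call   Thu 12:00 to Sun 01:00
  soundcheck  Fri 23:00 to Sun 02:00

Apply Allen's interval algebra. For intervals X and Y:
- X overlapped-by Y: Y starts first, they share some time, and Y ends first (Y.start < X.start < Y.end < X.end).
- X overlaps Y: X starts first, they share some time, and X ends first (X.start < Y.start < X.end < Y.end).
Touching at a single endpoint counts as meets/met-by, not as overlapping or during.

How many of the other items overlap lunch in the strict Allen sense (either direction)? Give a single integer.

Target lunch = [Tue 01:00, Wed 22:00].
compaction [Wed 14:00, Sat 17:00] → overlapped-by → counts.
demo [Fri 18:00, Sun 07:00] → after → no.
deploy [Thu 12:00, Sun 11:00] → after → no.
ingest [Wed 03:00, Wed 22:00] → finishes → no.
interview [Thu 17:00, Sat 10:00] → after → no.
onboarding [Mon 04:00, Tue 07:00] → overlaps → counts.
qa_pass [Wed 13:00, Wed 20:00] → during → no.
rehearsal [Sun 07:00, Sun 23:00] → after → no.
reindex [Mon 15:00, Mon 23:00] → before → no.
snapshot [Thu 10:00, Thu 12:00] → after → no.
soundcheck [Fri 23:00, Sun 02:00] → after → no.
sync_call [Thu 12:00, Sun 01:00] → after → no.
Total: 2.

2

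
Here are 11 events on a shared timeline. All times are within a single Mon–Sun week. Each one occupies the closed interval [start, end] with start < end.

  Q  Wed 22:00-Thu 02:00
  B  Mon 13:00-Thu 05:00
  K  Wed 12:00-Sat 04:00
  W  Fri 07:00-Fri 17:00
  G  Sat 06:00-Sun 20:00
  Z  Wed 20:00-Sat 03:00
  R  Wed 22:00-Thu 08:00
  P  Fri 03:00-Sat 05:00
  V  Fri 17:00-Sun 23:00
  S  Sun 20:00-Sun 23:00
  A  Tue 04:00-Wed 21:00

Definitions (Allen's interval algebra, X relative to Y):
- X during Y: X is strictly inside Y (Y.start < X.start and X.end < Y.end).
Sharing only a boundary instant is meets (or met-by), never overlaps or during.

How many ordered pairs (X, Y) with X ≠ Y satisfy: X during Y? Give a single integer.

Checking all 110 ordered pairs for relation 'during'; matching pairs in alphabetical order:
(A, B): A during B ✓
(G, V): G during V ✓
(Q, B): Q during B ✓
(Q, K): Q during K ✓
(Q, Z): Q during Z ✓
(R, K): R during K ✓
(R, Z): R during Z ✓
(W, K): W during K ✓
(W, P): W during P ✓
(W, Z): W during Z ✓
(Z, K): Z during K ✓
Count: 11.

11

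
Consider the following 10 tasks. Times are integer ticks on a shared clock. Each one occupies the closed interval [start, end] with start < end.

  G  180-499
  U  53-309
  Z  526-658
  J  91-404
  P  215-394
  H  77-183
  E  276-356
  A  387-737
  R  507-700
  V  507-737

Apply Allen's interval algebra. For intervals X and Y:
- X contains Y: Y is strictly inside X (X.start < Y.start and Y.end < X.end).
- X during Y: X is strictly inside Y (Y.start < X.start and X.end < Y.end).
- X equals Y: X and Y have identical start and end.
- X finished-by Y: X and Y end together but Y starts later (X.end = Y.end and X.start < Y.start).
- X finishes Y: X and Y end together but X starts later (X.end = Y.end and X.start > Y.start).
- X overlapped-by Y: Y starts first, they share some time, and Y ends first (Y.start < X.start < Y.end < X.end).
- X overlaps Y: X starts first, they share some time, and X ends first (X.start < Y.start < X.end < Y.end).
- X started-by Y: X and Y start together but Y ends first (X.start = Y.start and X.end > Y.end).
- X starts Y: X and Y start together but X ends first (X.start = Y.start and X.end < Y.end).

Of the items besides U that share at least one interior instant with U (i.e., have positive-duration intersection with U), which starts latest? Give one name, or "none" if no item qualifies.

E

Target U = [53, 309].
A [387, 737] → after → excluded.
E [276, 356] → overlapped-by → candidate.
G [180, 499] → overlapped-by → candidate.
H [77, 183] → during → candidate.
J [91, 404] → overlapped-by → candidate.
P [215, 394] → overlapped-by → candidate.
R [507, 700] → after → excluded.
V [507, 737] → after → excluded.
Z [526, 658] → after → excluded.
Among candidates, latest start is 276 → E.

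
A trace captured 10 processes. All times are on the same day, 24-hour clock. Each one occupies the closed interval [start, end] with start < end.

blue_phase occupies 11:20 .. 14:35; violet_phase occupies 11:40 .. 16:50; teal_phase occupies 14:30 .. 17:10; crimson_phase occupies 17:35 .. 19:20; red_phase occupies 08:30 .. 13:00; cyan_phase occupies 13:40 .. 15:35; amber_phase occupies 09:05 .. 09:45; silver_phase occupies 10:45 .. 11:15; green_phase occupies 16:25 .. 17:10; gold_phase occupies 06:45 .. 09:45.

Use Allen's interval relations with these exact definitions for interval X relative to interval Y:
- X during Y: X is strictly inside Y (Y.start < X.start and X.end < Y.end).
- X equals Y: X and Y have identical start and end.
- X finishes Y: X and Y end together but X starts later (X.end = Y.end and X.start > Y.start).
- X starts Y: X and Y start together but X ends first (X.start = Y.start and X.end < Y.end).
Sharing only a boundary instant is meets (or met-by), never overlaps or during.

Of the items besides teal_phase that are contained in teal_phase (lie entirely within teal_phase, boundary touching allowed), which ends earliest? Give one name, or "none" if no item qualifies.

green_phase

Target teal_phase = [14:30, 17:10].
amber_phase [09:05, 09:45] → before → excluded.
blue_phase [11:20, 14:35] → overlaps → excluded.
crimson_phase [17:35, 19:20] → after → excluded.
cyan_phase [13:40, 15:35] → overlaps → excluded.
gold_phase [06:45, 09:45] → before → excluded.
green_phase [16:25, 17:10] → finishes → candidate.
red_phase [08:30, 13:00] → before → excluded.
silver_phase [10:45, 11:15] → before → excluded.
violet_phase [11:40, 16:50] → overlaps → excluded.
Among candidates, earliest end is 17:10 → green_phase.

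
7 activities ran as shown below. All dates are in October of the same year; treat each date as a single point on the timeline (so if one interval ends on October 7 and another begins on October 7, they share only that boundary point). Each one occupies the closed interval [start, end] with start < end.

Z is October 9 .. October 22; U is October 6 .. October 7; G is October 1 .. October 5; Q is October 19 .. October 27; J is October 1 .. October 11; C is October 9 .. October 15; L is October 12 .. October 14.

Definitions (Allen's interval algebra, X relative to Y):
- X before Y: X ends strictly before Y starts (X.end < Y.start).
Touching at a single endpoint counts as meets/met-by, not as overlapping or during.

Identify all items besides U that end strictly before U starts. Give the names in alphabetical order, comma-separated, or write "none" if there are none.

G

Target U = [October 6, October 7].
C [October 9, October 15] → after → no.
G [October 1, October 5] → before → yes.
J [October 1, October 11] → contains → no.
L [October 12, October 14] → after → no.
Q [October 19, October 27] → after → no.
Z [October 9, October 22] → after → no.
Result: G.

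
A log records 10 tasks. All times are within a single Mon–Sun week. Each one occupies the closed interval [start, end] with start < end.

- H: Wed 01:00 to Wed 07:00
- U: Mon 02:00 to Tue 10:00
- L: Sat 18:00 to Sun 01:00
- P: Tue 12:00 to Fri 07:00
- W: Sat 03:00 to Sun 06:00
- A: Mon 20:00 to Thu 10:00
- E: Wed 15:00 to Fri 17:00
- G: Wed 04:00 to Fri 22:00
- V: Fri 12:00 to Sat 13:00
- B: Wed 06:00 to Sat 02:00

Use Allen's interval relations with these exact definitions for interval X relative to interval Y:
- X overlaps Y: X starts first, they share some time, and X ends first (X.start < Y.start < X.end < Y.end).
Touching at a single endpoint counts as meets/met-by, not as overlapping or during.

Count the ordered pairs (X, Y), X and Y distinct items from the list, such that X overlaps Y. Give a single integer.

Checking all 90 ordered pairs for relation 'overlaps'; matching pairs in alphabetical order:
(A, B): A overlaps B ✓
(A, E): A overlaps E ✓
(A, G): A overlaps G ✓
(A, P): A overlaps P ✓
(B, V): B overlaps V ✓
(E, V): E overlaps V ✓
(G, B): G overlaps B ✓
(G, V): G overlaps V ✓
(H, B): H overlaps B ✓
(H, G): H overlaps G ✓
(P, B): P overlaps B ✓
(P, E): P overlaps E ✓
(P, G): P overlaps G ✓
(U, A): U overlaps A ✓
(V, W): V overlaps W ✓
Count: 15.

15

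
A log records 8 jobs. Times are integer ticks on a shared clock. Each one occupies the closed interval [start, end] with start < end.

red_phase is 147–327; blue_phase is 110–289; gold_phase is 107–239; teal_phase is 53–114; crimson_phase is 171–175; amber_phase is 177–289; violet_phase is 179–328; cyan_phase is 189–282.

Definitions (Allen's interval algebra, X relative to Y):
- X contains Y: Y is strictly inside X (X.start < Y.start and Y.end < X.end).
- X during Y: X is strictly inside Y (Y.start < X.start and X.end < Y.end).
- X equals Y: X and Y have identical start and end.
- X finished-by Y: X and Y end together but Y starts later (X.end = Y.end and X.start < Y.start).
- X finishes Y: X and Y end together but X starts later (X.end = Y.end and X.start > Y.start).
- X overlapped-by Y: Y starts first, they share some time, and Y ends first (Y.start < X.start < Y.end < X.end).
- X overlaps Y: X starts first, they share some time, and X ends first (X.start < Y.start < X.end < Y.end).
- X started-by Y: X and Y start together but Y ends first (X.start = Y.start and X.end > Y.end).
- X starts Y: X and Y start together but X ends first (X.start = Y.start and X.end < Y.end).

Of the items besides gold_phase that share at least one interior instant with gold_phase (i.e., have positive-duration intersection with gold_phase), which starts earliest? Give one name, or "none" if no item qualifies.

Target gold_phase = [107, 239].
amber_phase [177, 289] → overlapped-by → candidate.
blue_phase [110, 289] → overlapped-by → candidate.
crimson_phase [171, 175] → during → candidate.
cyan_phase [189, 282] → overlapped-by → candidate.
red_phase [147, 327] → overlapped-by → candidate.
teal_phase [53, 114] → overlaps → candidate.
violet_phase [179, 328] → overlapped-by → candidate.
Among candidates, earliest start is 53 → teal_phase.

teal_phase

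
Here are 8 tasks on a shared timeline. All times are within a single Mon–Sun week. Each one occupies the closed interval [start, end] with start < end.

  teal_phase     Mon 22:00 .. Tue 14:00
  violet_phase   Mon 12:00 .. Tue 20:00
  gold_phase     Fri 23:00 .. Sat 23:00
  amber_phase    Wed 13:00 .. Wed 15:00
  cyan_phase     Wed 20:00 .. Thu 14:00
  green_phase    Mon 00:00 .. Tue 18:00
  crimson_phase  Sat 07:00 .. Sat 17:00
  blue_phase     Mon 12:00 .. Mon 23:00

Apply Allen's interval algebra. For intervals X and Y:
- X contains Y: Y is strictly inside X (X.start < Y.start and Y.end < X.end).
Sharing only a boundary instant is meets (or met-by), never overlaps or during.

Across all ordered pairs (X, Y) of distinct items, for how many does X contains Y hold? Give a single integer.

Checking all 56 ordered pairs for relation 'contains'; matching pairs in alphabetical order:
(gold_phase, crimson_phase): gold_phase contains crimson_phase ✓
(green_phase, blue_phase): green_phase contains blue_phase ✓
(green_phase, teal_phase): green_phase contains teal_phase ✓
(violet_phase, teal_phase): violet_phase contains teal_phase ✓
Count: 4.

4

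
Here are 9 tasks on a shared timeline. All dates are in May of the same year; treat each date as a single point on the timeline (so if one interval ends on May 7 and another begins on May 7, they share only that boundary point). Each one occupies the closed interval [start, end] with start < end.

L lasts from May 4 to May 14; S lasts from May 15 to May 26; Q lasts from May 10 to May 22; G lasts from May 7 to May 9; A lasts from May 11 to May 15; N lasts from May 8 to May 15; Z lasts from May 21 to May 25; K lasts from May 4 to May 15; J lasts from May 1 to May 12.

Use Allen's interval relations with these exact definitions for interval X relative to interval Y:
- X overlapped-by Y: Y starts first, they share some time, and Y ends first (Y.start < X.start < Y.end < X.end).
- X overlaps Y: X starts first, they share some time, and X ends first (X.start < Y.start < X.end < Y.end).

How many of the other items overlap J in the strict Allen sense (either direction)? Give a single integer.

5

Target J = [May 1, May 12].
A [May 11, May 15] → overlapped-by → counts.
G [May 7, May 9] → during → no.
K [May 4, May 15] → overlapped-by → counts.
L [May 4, May 14] → overlapped-by → counts.
N [May 8, May 15] → overlapped-by → counts.
Q [May 10, May 22] → overlapped-by → counts.
S [May 15, May 26] → after → no.
Z [May 21, May 25] → after → no.
Total: 5.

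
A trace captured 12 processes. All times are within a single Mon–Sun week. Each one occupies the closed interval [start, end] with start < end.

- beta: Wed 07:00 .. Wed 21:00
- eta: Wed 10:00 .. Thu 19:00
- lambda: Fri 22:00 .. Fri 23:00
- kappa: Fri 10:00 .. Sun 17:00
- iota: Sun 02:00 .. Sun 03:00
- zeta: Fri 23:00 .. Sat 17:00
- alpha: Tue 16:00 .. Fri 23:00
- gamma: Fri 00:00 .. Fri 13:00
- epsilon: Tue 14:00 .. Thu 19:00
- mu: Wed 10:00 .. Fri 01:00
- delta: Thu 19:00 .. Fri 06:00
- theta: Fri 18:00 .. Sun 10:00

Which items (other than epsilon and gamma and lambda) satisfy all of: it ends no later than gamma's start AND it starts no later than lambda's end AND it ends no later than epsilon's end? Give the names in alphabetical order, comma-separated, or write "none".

Conditions: its end is no later than gamma's start (X.end <= Fri 00:00) AND its start is no later than lambda's end (X.start <= Fri 23:00) AND its end is no later than epsilon's end (X.end <= Thu 19:00).
alpha: end Fri 23:00 <= Fri 00:00? ✗; start Tue 16:00 <= Fri 23:00? ✓; end Fri 23:00 <= Thu 19:00? ✗ → no.
beta: end Wed 21:00 <= Fri 00:00? ✓; start Wed 07:00 <= Fri 23:00? ✓; end Wed 21:00 <= Thu 19:00? ✓ → yes.
delta: end Fri 06:00 <= Fri 00:00? ✗; start Thu 19:00 <= Fri 23:00? ✓; end Fri 06:00 <= Thu 19:00? ✗ → no.
eta: end Thu 19:00 <= Fri 00:00? ✓; start Wed 10:00 <= Fri 23:00? ✓; end Thu 19:00 <= Thu 19:00? ✓ → yes.
iota: end Sun 03:00 <= Fri 00:00? ✗; start Sun 02:00 <= Fri 23:00? ✗; end Sun 03:00 <= Thu 19:00? ✗ → no.
kappa: end Sun 17:00 <= Fri 00:00? ✗; start Fri 10:00 <= Fri 23:00? ✓; end Sun 17:00 <= Thu 19:00? ✗ → no.
mu: end Fri 01:00 <= Fri 00:00? ✗; start Wed 10:00 <= Fri 23:00? ✓; end Fri 01:00 <= Thu 19:00? ✗ → no.
theta: end Sun 10:00 <= Fri 00:00? ✗; start Fri 18:00 <= Fri 23:00? ✓; end Sun 10:00 <= Thu 19:00? ✗ → no.
zeta: end Sat 17:00 <= Fri 00:00? ✗; start Fri 23:00 <= Fri 23:00? ✓; end Sat 17:00 <= Thu 19:00? ✗ → no.
Result: beta, eta.

beta, eta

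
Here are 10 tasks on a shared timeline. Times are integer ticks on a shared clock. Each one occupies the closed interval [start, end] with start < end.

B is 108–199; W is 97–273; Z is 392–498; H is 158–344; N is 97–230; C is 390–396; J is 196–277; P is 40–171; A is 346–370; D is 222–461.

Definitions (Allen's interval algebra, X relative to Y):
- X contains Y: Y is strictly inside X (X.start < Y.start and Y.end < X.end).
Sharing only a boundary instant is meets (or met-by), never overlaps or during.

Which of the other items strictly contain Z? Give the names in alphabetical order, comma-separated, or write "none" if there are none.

Target Z = [392, 498].
A [346, 370] → before → no.
B [108, 199] → before → no.
C [390, 396] → overlaps → no.
D [222, 461] → overlaps → no.
H [158, 344] → before → no.
J [196, 277] → before → no.
N [97, 230] → before → no.
P [40, 171] → before → no.
W [97, 273] → before → no.
Result: none.

none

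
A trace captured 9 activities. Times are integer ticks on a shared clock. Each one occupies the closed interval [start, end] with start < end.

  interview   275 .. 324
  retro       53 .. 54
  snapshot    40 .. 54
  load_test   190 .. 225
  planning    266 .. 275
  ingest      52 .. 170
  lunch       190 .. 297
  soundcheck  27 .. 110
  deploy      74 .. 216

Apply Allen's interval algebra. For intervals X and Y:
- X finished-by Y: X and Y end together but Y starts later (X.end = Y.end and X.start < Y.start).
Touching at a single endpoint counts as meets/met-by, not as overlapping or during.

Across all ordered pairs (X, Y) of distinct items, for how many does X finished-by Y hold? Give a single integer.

Checking all 72 ordered pairs for relation 'finished-by'; matching pairs in alphabetical order:
(snapshot, retro): snapshot finished-by retro ✓
Count: 1.

1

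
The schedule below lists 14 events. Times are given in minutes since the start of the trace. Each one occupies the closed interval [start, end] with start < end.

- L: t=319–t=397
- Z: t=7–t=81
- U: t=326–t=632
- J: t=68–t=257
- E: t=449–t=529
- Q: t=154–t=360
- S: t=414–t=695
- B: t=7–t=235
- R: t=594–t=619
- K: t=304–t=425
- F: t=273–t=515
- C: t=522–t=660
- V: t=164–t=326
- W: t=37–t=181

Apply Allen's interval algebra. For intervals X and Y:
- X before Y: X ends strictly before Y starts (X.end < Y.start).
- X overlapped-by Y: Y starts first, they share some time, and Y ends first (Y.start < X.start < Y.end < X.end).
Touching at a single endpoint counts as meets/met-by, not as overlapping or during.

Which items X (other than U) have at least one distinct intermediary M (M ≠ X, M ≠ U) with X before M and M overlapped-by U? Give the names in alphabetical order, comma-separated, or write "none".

Target U = [t=326, t=632].
Intermediaries M with M overlapped-by U: C, S.
Via C — items with X before C: B, F, J, K, L, Q, V, W, Z.
Via S — items with X before S: B, J, L, Q, V, W, Z.
Union: B, F, J, K, L, Q, V, W, Z.

B, F, J, K, L, Q, V, W, Z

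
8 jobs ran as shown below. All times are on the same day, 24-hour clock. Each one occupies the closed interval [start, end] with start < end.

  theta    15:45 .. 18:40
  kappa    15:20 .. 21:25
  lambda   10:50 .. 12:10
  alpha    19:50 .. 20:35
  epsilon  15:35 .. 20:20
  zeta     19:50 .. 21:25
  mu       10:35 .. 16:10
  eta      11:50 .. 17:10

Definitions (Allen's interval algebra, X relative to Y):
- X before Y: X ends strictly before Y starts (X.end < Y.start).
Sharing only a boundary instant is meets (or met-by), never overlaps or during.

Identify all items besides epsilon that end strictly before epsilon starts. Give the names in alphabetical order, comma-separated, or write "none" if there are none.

Target epsilon = [15:35, 20:20].
alpha [19:50, 20:35] → overlapped-by → no.
eta [11:50, 17:10] → overlaps → no.
kappa [15:20, 21:25] → contains → no.
lambda [10:50, 12:10] → before → yes.
mu [10:35, 16:10] → overlaps → no.
theta [15:45, 18:40] → during → no.
zeta [19:50, 21:25] → overlapped-by → no.
Result: lambda.

lambda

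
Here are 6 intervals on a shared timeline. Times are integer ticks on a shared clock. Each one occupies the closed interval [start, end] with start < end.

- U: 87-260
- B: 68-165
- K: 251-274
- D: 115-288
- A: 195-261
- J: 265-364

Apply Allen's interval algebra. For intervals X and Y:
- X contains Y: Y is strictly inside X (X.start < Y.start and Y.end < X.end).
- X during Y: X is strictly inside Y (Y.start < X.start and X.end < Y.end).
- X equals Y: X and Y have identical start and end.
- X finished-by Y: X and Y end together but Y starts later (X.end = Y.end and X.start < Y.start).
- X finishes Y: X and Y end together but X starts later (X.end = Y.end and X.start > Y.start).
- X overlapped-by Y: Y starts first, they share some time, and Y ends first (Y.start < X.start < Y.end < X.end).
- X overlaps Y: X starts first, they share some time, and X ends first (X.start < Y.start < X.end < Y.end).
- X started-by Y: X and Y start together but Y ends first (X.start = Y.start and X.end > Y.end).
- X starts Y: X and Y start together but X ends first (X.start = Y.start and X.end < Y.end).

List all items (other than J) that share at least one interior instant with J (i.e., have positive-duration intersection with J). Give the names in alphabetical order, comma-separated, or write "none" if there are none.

D, K

Target J = [265, 364].
A [195, 261] → before → no.
B [68, 165] → before → no.
D [115, 288] → overlaps → yes.
K [251, 274] → overlaps → yes.
U [87, 260] → before → no.
Result: D, K.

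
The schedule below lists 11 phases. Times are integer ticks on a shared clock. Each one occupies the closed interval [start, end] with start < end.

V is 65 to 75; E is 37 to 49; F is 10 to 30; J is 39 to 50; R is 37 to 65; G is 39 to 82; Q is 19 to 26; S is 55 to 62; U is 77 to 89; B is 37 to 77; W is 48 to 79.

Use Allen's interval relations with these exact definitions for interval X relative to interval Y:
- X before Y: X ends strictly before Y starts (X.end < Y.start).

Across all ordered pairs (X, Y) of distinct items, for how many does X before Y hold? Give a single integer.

Checking all 110 ordered pairs for relation 'before'; matching pairs in alphabetical order:
(E, S): E before S ✓
(E, U): E before U ✓
(E, V): E before V ✓
(F, B): F before B ✓
(F, E): F before E ✓
(F, G): F before G ✓
(F, J): F before J ✓
(F, R): F before R ✓
(F, S): F before S ✓
(F, U): F before U ✓
(F, V): F before V ✓
(F, W): F before W ✓
(J, S): J before S ✓
(J, U): J before U ✓
(J, V): J before V ✓
(Q, B): Q before B ✓
(Q, E): Q before E ✓
(Q, G): Q before G ✓
(Q, J): Q before J ✓
(Q, R): Q before R ✓
(Q, S): Q before S ✓
(Q, U): Q before U ✓
(Q, V): Q before V ✓
(Q, W): Q before W ✓
... plus 4 further pairs not listed.
Count: 28.

28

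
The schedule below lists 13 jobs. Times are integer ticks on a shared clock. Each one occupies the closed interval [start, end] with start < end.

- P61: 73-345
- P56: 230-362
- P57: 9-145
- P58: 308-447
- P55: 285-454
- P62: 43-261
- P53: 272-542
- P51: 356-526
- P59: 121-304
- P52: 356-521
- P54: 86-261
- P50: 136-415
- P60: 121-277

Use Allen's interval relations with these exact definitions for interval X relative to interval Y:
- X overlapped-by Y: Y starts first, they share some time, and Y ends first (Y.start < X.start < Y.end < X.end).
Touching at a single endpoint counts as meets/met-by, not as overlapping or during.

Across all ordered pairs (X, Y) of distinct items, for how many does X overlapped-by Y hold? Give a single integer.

Checking all 156 ordered pairs for relation 'overlapped-by'; matching pairs in alphabetical order:
(P50, P54): P50 overlapped-by P54 ✓
(P50, P57): P50 overlapped-by P57 ✓
(P50, P59): P50 overlapped-by P59 ✓
(P50, P60): P50 overlapped-by P60 ✓
(P50, P61): P50 overlapped-by P61 ✓
(P50, P62): P50 overlapped-by P62 ✓
(P51, P50): P51 overlapped-by P50 ✓
(P51, P55): P51 overlapped-by P55 ✓
(P51, P56): P51 overlapped-by P56 ✓
(P51, P58): P51 overlapped-by P58 ✓
(P52, P50): P52 overlapped-by P50 ✓
(P52, P55): P52 overlapped-by P55 ✓
(P52, P56): P52 overlapped-by P56 ✓
(P52, P58): P52 overlapped-by P58 ✓
(P53, P50): P53 overlapped-by P50 ✓
(P53, P56): P53 overlapped-by P56 ✓
(P53, P59): P53 overlapped-by P59 ✓
(P53, P60): P53 overlapped-by P60 ✓
(P53, P61): P53 overlapped-by P61 ✓
(P54, P57): P54 overlapped-by P57 ✓
(P55, P50): P55 overlapped-by P50 ✓
(P55, P56): P55 overlapped-by P56 ✓
(P55, P59): P55 overlapped-by P59 ✓
(P55, P61): P55 overlapped-by P61 ✓
... plus 17 further pairs not listed.
Count: 41.

41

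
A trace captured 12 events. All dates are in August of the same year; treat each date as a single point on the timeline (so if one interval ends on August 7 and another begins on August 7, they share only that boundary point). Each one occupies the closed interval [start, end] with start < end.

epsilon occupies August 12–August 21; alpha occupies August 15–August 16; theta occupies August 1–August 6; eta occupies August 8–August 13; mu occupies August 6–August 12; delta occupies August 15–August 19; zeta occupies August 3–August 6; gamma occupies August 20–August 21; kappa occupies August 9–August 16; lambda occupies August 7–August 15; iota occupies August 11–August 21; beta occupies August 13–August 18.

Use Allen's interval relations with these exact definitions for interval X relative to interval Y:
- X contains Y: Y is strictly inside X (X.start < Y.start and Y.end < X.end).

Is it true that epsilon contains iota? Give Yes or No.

epsilon = [August 12, August 21], iota = [August 11, August 21].
Actual relation of epsilon to iota: finishes.
Asked whether 'contains' holds → No.

No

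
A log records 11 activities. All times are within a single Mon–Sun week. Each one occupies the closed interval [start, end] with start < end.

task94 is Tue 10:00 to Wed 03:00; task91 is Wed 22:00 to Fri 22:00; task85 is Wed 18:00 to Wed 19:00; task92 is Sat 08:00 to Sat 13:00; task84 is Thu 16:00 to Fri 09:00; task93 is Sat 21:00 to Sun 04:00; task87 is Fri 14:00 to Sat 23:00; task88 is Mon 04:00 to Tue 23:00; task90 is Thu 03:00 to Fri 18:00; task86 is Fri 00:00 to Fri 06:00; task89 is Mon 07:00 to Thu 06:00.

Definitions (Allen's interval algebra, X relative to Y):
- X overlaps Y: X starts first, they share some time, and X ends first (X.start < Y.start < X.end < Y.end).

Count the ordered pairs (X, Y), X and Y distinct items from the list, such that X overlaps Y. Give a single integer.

Checking all 110 ordered pairs for relation 'overlaps'; matching pairs in alphabetical order:
(task87, task93): task87 overlaps task93 ✓
(task88, task89): task88 overlaps task89 ✓
(task88, task94): task88 overlaps task94 ✓
(task89, task90): task89 overlaps task90 ✓
(task89, task91): task89 overlaps task91 ✓
(task90, task87): task90 overlaps task87 ✓
(task91, task87): task91 overlaps task87 ✓
Count: 7.

7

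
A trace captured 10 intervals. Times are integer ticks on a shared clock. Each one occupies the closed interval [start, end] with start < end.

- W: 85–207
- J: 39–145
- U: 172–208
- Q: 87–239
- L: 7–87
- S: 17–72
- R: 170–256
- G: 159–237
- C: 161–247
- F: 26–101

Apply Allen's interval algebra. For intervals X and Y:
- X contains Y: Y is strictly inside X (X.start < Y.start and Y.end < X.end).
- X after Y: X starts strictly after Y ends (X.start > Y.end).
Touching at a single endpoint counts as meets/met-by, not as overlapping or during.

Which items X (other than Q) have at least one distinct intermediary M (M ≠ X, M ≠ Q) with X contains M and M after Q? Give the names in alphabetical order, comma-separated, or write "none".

none

Target Q = [87, 239].
Intermediaries M with M after Q: none.
Union: none.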